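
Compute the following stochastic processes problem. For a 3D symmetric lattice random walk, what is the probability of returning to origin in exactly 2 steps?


P(return in 2 steps) = P(reverse first step) = 1/(2d)
= 1/6
= 0.1667

0.1667


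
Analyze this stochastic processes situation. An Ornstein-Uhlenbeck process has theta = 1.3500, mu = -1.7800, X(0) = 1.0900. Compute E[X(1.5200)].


E[X(t)] = mu + (X(0) - mu)*exp(-theta*t)
= -1.7800 + (1.0900 - -1.7800)*exp(-1.3500*1.5200)
= -1.7800 + 2.8700 * 0.1285
= -1.4113

-1.4113


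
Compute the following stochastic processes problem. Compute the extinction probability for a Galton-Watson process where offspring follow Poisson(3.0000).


Since mu = 3.0000 > 1, extinction prob q < 1.
Solve s = exp(mu*(s-1)) iteratively.
q = 0.0595

0.0595


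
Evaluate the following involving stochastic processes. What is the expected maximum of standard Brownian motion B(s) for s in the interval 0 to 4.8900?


E(max B(s)) = sqrt(2t/pi)
= sqrt(2*4.8900/pi)
= sqrt(3.1131)
= 1.7644

1.7644


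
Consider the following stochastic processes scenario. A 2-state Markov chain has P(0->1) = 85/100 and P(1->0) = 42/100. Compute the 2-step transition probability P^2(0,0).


Computing P^2 by matrix multiplication.
P = [[0.1500, 0.8500], [0.4200, 0.5800]]
After raising P to the power 2:
P^2(0,0) = 0.3795

0.3795


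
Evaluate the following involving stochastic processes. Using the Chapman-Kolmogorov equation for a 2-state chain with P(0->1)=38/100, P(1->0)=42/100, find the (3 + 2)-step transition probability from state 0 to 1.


P^5 = P^3 * P^2
Computing via matrix multiplication of the transition matrix.
Entry (0,1) of P^5 = 0.4748

0.4748


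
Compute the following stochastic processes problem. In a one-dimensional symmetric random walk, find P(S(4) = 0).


P(S(4) = 0) = C(4,2) / 4^2
= 6 / 16
= 0.3750

0.3750


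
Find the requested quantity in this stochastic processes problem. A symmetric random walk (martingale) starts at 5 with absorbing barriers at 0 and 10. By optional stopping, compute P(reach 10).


By optional stopping theorem: E(M at tau) = M(0) = 5
P(hit 10)*10 + P(hit 0)*0 = 5
P(hit 10) = (5 - 0)/(10 - 0) = 1/2 = 0.5000

0.5000


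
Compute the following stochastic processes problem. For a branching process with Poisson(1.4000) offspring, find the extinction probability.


Since mu = 1.4000 > 1, extinction prob q < 1.
Solve s = exp(mu*(s-1)) iteratively.
q = 0.4890

0.4890


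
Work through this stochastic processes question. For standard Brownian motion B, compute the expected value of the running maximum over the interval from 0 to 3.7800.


E(max B(s)) = sqrt(2t/pi)
= sqrt(2*3.7800/pi)
= sqrt(2.4064)
= 1.5513

1.5513


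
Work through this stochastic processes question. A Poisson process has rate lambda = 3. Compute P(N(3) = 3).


P(N(t)=k) = (lambda*t)^k * exp(-lambda*t) / k!
lambda*t = 9
= 9^3 * exp(-9) / 3!
= 729 * 1.2341e-04 / 6
= 0.0150

0.0150


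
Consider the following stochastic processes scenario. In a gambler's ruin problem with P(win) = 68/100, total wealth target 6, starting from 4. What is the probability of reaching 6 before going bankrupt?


Gambler's ruin formula:
r = q/p = 0.3200/0.6800 = 0.4706
P(win) = (1 - r^i)/(1 - r^N)
= (1 - 0.4706^4)/(1 - 0.4706^6)
= 0.9614

0.9614


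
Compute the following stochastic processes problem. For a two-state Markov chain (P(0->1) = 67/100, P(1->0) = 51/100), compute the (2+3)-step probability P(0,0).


P^5 = P^2 * P^3
Computing via matrix multiplication of the transition matrix.
Entry (0,0) of P^5 = 0.4321

0.4321


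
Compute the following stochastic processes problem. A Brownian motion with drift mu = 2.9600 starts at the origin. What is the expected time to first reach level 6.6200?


Expected first passage time = a/mu
= 6.6200/2.9600
= 2.2365

2.2365


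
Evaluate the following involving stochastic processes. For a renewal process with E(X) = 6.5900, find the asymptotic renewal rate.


Long-run renewal rate = 1/E(X)
= 1/6.5900
= 0.1517

0.1517


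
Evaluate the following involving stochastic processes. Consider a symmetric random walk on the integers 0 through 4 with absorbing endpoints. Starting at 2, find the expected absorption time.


For symmetric RW on 0,...,N with absorbing barriers, E(i) = i*(N-i)
E(2) = 2 * 2 = 4

4


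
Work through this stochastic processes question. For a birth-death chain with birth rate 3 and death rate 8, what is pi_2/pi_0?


For birth-death process, pi_n/pi_0 = (lambda/mu)^n
= (3/8)^2
= 0.1406

0.1406


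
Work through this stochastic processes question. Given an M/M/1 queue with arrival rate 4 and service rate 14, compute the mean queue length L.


rho = 4/14 = 0.2857
L = rho/(1-rho)
= 0.2857/0.7143
= 0.4000

0.4000


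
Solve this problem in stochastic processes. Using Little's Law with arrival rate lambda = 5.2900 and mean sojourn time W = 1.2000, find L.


Little's Law: L = lambda * W
= 5.2900 * 1.2000
= 6.3480

6.3480


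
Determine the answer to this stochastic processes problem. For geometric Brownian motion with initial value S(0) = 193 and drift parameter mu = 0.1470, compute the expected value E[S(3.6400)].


E[S(t)] = S(0) * exp(mu * t)
= 193 * exp(0.1470 * 3.6400)
= 193 * 1.7076
= 329.5639

329.5639


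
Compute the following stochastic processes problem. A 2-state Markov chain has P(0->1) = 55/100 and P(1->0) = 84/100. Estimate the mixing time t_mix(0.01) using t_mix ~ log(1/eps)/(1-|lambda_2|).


lambda_2 = |1 - p01 - p10| = |1 - 0.5500 - 0.8400| = 0.3900
t_mix ~ log(1/eps)/(1 - |lambda_2|)
= log(100)/(1 - 0.3900) = 4.6052/0.6100
= 7.5495

7.5495


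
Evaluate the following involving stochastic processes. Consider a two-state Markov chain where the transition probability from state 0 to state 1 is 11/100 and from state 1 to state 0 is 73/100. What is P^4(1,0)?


Computing P^4 by matrix multiplication.
P = [[0.8900, 0.1100], [0.7300, 0.2700]]
After raising P to the power 4:
P^4(1,0) = 0.8685

0.8685


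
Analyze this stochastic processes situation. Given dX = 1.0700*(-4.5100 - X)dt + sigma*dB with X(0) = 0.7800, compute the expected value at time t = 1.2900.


E[X(t)] = mu + (X(0) - mu)*exp(-theta*t)
= -4.5100 + (0.7800 - -4.5100)*exp(-1.0700*1.2900)
= -4.5100 + 5.2900 * 0.2515
= -3.1795

-3.1795


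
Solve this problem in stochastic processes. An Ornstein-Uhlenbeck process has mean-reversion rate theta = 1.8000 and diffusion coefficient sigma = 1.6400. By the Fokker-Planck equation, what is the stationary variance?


Stationary variance = sigma^2 / (2*theta)
= 1.6400^2 / (2*1.8000)
= 2.6896 / 3.6000
= 0.7471

0.7471


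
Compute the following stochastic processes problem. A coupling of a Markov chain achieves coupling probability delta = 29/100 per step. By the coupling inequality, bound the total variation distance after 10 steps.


TV distance bound <= (1-delta)^n
= (1 - 0.2900)^10
= 0.7100^10
= 0.0326

0.0326


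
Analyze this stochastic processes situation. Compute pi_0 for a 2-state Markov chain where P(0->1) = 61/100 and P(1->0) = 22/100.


Stationary distribution: pi_0 = p10/(p01+p10), pi_1 = p01/(p01+p10)
p01 = 0.6100, p10 = 0.2200
pi_0 = 0.2651

0.2651


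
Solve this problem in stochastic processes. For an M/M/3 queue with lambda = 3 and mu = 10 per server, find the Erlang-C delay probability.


a = lambda/mu = 0.3000
rho = a/c = 0.1000
Erlang-C formula applied:
C(c,a) = 0.0037

0.0037


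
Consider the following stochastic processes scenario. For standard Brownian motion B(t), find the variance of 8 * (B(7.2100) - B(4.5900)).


Var(alpha*(B(t)-B(s))) = alpha^2 * (t-s)
= 8^2 * (7.2100 - 4.5900)
= 64 * 2.6200
= 167.6800

167.6800


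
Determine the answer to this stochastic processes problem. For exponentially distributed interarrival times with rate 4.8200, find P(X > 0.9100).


P(X > t) = exp(-lambda * t)
= exp(-4.8200 * 0.9100)
= exp(-4.3862) = 0.0124

0.0124


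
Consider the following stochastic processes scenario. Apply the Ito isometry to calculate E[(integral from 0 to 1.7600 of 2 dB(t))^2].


By Ito isometry: E[(int f dB)^2] = int f^2 dt
= 2^2 * 1.7600
= 4 * 1.7600 = 7.0400

7.0400


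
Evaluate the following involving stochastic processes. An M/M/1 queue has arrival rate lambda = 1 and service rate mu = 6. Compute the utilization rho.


rho = lambda/mu
= 1/6
= 0.1667

0.1667


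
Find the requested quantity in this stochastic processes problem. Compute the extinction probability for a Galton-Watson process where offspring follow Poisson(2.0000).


Since mu = 2.0000 > 1, extinction prob q < 1.
Solve s = exp(mu*(s-1)) iteratively.
q = 0.2032

0.2032


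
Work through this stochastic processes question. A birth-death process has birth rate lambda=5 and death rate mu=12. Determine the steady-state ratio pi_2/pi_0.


For birth-death process, pi_n/pi_0 = (lambda/mu)^n
= (5/12)^2
= 0.1736

0.1736


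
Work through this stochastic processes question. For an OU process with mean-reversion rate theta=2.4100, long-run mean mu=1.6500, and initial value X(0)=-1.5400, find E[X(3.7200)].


E[X(t)] = mu + (X(0) - mu)*exp(-theta*t)
= 1.6500 + (-1.5400 - 1.6500)*exp(-2.4100*3.7200)
= 1.6500 + -3.1900 * 1.2778e-04
= 1.6496

1.6496


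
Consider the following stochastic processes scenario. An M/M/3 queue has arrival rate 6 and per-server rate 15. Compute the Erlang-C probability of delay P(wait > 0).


a = lambda/mu = 0.4000
rho = a/c = 0.1333
Erlang-C formula applied:
C(c,a) = 0.0082

0.0082


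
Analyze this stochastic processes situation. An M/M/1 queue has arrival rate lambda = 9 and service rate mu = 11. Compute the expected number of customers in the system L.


rho = 9/11 = 0.8182
L = rho/(1-rho)
= 0.8182/0.1818
= 4.5000

4.5000


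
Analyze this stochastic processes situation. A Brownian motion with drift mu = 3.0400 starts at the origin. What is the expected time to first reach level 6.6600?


Expected first passage time = a/mu
= 6.6600/3.0400
= 2.1908

2.1908


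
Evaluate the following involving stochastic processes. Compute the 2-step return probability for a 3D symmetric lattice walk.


P(return in 2 steps) = P(reverse first step) = 1/(2d)
= 1/6
= 0.1667

0.1667


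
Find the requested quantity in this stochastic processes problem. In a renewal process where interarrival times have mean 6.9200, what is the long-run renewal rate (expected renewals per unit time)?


Long-run renewal rate = 1/E(X)
= 1/6.9200
= 0.1445

0.1445


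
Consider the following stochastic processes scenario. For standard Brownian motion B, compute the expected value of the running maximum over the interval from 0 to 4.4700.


E(max B(s)) = sqrt(2t/pi)
= sqrt(2*4.4700/pi)
= sqrt(2.8457)
= 1.6869

1.6869


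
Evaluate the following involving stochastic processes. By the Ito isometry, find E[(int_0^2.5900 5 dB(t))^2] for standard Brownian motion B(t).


By Ito isometry: E[(int f dB)^2] = int f^2 dt
= 5^2 * 2.5900
= 25 * 2.5900 = 64.7500

64.7500


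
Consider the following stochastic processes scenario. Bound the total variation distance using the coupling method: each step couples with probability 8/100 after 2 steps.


TV distance bound <= (1-delta)^n
= (1 - 0.0800)^2
= 0.9200^2
= 0.8464

0.8464


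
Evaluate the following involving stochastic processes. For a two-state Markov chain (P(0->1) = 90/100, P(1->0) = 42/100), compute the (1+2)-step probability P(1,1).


P^3 = P^1 * P^2
Computing via matrix multiplication of the transition matrix.
Entry (1,1) of P^3 = 0.6714

0.6714


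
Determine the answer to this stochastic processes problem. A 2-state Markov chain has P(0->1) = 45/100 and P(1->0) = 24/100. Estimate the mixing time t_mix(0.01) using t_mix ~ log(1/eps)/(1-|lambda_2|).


lambda_2 = |1 - p01 - p10| = |1 - 0.4500 - 0.2400| = 0.3100
t_mix ~ log(1/eps)/(1 - |lambda_2|)
= log(100)/(1 - 0.3100) = 4.6052/0.6900
= 6.6742

6.6742


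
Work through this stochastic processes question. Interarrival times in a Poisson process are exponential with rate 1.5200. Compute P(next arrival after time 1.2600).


P(X > t) = exp(-lambda * t)
= exp(-1.5200 * 1.2600)
= exp(-1.9152) = 0.1473

0.1473


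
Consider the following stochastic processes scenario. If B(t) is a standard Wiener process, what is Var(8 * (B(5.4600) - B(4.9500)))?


Var(alpha*(B(t)-B(s))) = alpha^2 * (t-s)
= 8^2 * (5.4600 - 4.9500)
= 64 * 0.5100
= 32.6400

32.6400


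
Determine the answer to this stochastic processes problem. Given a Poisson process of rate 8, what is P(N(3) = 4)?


P(N(t)=k) = (lambda*t)^k * exp(-lambda*t) / k!
lambda*t = 24
= 24^4 * exp(-24) / 4!
= 331776 * 3.7751e-11 / 24
= 5.2187e-07

5.2187e-07


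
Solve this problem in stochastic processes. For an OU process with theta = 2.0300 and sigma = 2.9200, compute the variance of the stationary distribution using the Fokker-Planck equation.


Stationary variance = sigma^2 / (2*theta)
= 2.9200^2 / (2*2.0300)
= 8.5264 / 4.0600
= 2.1001

2.1001


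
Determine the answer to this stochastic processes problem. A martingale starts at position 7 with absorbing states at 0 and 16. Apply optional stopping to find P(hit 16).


By optional stopping theorem: E(M at tau) = M(0) = 7
P(hit 16)*16 + P(hit 0)*0 = 7
P(hit 16) = (7 - 0)/(16 - 0) = 7/16 = 0.4375

0.4375


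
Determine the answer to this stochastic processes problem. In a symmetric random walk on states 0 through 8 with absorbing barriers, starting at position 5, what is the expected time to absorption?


For symmetric RW on 0,...,N with absorbing barriers, E(i) = i*(N-i)
E(5) = 5 * 3 = 15

15


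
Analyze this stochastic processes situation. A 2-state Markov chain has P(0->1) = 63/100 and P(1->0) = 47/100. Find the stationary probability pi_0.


Stationary distribution: pi_0 = p10/(p01+p10), pi_1 = p01/(p01+p10)
p01 = 0.6300, p10 = 0.4700
pi_0 = 0.4273

0.4273


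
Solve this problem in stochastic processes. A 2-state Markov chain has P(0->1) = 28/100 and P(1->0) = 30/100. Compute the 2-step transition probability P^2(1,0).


Computing P^2 by matrix multiplication.
P = [[0.7200, 0.2800], [0.3000, 0.7000]]
After raising P to the power 2:
P^2(1,0) = 0.4260

0.4260


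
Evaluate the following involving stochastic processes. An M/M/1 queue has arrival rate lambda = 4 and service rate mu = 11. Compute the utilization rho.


rho = lambda/mu
= 4/11
= 0.3636

0.3636


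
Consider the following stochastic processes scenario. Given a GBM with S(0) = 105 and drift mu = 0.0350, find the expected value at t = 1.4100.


E[S(t)] = S(0) * exp(mu * t)
= 105 * exp(0.0350 * 1.4100)
= 105 * 1.0506
= 110.3117

110.3117


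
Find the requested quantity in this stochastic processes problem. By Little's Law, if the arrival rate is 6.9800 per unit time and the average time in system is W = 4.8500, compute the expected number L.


Little's Law: L = lambda * W
= 6.9800 * 4.8500
= 33.8530

33.8530


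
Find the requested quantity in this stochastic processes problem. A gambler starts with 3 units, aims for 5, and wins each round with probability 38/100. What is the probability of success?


Gambler's ruin formula:
r = q/p = 0.6200/0.3800 = 1.6316
P(win) = (1 - r^i)/(1 - r^N)
= (1 - 1.6316^3)/(1 - 1.6316^5)
= 0.3165

0.3165


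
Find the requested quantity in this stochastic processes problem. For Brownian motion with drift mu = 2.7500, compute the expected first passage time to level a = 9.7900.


Expected first passage time = a/mu
= 9.7900/2.7500
= 3.5600

3.5600


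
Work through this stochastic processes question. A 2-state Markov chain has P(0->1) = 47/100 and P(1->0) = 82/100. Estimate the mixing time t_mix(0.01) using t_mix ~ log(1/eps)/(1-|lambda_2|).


lambda_2 = |1 - p01 - p10| = |1 - 0.4700 - 0.8200| = 0.2900
t_mix ~ log(1/eps)/(1 - |lambda_2|)
= log(100)/(1 - 0.2900) = 4.6052/0.7100
= 6.4862

6.4862


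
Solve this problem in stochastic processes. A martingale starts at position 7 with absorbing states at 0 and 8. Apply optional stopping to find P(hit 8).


By optional stopping theorem: E(M at tau) = M(0) = 7
P(hit 8)*8 + P(hit 0)*0 = 7
P(hit 8) = (7 - 0)/(8 - 0) = 7/8 = 0.8750

0.8750


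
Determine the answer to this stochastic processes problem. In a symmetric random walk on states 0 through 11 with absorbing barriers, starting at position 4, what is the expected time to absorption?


For symmetric RW on 0,...,N with absorbing barriers, E(i) = i*(N-i)
E(4) = 4 * 7 = 28

28


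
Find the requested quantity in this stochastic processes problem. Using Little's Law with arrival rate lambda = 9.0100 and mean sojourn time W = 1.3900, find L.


Little's Law: L = lambda * W
= 9.0100 * 1.3900
= 12.5239

12.5239


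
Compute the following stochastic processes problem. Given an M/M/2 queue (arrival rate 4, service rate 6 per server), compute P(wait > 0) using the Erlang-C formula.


a = lambda/mu = 0.6667
rho = a/c = 0.3333
Erlang-C formula applied:
C(c,a) = 0.1667

0.1667


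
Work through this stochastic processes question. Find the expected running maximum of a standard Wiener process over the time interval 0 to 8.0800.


E(max B(s)) = sqrt(2t/pi)
= sqrt(2*8.0800/pi)
= sqrt(5.1439)
= 2.2680

2.2680


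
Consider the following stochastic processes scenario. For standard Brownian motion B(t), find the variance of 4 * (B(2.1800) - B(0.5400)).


Var(alpha*(B(t)-B(s))) = alpha^2 * (t-s)
= 4^2 * (2.1800 - 0.5400)
= 16 * 1.6400
= 26.2400

26.2400


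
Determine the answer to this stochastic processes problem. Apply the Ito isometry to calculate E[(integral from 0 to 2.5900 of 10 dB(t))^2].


By Ito isometry: E[(int f dB)^2] = int f^2 dt
= 10^2 * 2.5900
= 100 * 2.5900 = 259.0000

259.0000


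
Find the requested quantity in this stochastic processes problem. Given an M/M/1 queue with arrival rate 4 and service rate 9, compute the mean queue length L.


rho = 4/9 = 0.4444
L = rho/(1-rho)
= 0.4444/0.5556
= 0.8000

0.8000


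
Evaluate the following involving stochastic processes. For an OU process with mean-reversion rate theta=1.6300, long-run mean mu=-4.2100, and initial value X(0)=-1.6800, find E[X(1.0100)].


E[X(t)] = mu + (X(0) - mu)*exp(-theta*t)
= -4.2100 + (-1.6800 - -4.2100)*exp(-1.6300*1.0100)
= -4.2100 + 2.5300 * 0.1928
= -3.7223

-3.7223


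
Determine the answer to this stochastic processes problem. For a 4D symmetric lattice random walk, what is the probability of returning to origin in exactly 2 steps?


P(return in 2 steps) = P(reverse first step) = 1/(2d)
= 1/8
= 0.1250

0.1250


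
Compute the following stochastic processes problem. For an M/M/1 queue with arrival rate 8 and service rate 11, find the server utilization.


rho = lambda/mu
= 8/11
= 0.7273

0.7273


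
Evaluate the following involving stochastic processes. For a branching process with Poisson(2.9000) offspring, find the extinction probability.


Since mu = 2.9000 > 1, extinction prob q < 1.
Solve s = exp(mu*(s-1)) iteratively.
q = 0.0668

0.0668


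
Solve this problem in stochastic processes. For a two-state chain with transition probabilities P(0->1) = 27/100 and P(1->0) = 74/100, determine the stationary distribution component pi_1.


Stationary distribution: pi_0 = p10/(p01+p10), pi_1 = p01/(p01+p10)
p01 = 0.2700, p10 = 0.7400
pi_1 = 0.2673

0.2673


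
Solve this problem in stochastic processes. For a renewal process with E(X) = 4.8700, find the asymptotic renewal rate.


Long-run renewal rate = 1/E(X)
= 1/4.8700
= 0.2053

0.2053


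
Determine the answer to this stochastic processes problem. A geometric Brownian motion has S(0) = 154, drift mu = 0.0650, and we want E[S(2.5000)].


E[S(t)] = S(0) * exp(mu * t)
= 154 * exp(0.0650 * 2.5000)
= 154 * 1.1764
= 181.1730

181.1730


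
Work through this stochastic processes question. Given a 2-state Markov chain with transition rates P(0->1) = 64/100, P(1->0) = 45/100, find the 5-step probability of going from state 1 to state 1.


Computing P^5 by matrix multiplication.
P = [[0.3600, 0.6400], [0.4500, 0.5500]]
After raising P to the power 5:
P^5(1,1) = 0.5872

0.5872


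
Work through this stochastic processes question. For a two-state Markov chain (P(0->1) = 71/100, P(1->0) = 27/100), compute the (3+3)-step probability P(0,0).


P^6 = P^3 * P^3
Computing via matrix multiplication of the transition matrix.
Entry (0,0) of P^6 = 0.2755

0.2755


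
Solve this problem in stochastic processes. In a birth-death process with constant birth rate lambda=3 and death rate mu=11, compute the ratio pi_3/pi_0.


For birth-death process, pi_n/pi_0 = (lambda/mu)^n
= (3/11)^3
= 0.0203

0.0203


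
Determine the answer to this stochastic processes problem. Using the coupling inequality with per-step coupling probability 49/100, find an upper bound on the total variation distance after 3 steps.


TV distance bound <= (1-delta)^n
= (1 - 0.4900)^3
= 0.5100^3
= 0.1327

0.1327


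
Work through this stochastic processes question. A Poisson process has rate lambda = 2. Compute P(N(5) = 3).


P(N(t)=k) = (lambda*t)^k * exp(-lambda*t) / k!
lambda*t = 10
= 10^3 * exp(-10) / 3!
= 1000 * 4.5400e-05 / 6
= 0.0076

0.0076


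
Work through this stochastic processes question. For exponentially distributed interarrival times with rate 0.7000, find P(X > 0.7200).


P(X > t) = exp(-lambda * t)
= exp(-0.7000 * 0.7200)
= exp(-0.5040) = 0.6041

0.6041


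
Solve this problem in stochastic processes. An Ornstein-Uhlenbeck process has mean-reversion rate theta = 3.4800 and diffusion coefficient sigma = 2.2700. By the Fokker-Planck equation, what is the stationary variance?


Stationary variance = sigma^2 / (2*theta)
= 2.2700^2 / (2*3.4800)
= 5.1529 / 6.9600
= 0.7404

0.7404


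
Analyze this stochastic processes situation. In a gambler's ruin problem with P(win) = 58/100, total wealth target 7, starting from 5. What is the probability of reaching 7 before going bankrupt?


Gambler's ruin formula:
r = q/p = 0.4200/0.5800 = 0.7241
P(win) = (1 - r^i)/(1 - r^N)
= (1 - 0.7241^5)/(1 - 0.7241^7)
= 0.8943

0.8943


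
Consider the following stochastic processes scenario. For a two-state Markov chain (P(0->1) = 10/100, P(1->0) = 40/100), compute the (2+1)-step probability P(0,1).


P^3 = P^2 * P^1
Computing via matrix multiplication of the transition matrix.
Entry (0,1) of P^3 = 0.1750

0.1750


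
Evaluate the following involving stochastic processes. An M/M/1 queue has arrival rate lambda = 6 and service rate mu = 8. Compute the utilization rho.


rho = lambda/mu
= 6/8
= 0.7500

0.7500


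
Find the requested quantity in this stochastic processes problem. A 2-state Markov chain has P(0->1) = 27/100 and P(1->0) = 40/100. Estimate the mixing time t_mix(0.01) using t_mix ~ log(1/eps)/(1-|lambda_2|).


lambda_2 = |1 - p01 - p10| = |1 - 0.2700 - 0.4000| = 0.3300
t_mix ~ log(1/eps)/(1 - |lambda_2|)
= log(100)/(1 - 0.3300) = 4.6052/0.6700
= 6.8734

6.8734


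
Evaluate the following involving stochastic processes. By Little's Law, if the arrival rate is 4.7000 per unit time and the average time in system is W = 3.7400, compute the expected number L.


Little's Law: L = lambda * W
= 4.7000 * 3.7400
= 17.5780

17.5780


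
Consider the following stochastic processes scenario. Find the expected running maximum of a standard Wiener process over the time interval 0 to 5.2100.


E(max B(s)) = sqrt(2t/pi)
= sqrt(2*5.2100/pi)
= sqrt(3.3168)
= 1.8212

1.8212


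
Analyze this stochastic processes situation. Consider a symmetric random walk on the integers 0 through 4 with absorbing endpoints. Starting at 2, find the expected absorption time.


For symmetric RW on 0,...,N with absorbing barriers, E(i) = i*(N-i)
E(2) = 2 * 2 = 4

4


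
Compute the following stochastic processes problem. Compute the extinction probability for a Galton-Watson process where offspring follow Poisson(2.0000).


Since mu = 2.0000 > 1, extinction prob q < 1.
Solve s = exp(mu*(s-1)) iteratively.
q = 0.2032

0.2032


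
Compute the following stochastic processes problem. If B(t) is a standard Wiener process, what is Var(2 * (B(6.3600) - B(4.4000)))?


Var(alpha*(B(t)-B(s))) = alpha^2 * (t-s)
= 2^2 * (6.3600 - 4.4000)
= 4 * 1.9600
= 7.8400

7.8400


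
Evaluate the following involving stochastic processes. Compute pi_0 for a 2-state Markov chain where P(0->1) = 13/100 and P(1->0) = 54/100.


Stationary distribution: pi_0 = p10/(p01+p10), pi_1 = p01/(p01+p10)
p01 = 0.1300, p10 = 0.5400
pi_0 = 0.8060

0.8060


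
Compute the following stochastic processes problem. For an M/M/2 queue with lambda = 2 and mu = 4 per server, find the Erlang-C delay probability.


a = lambda/mu = 0.5000
rho = a/c = 0.2500
Erlang-C formula applied:
C(c,a) = 0.1000

0.1000


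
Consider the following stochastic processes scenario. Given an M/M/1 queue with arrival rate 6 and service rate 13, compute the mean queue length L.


rho = 6/13 = 0.4615
L = rho/(1-rho)
= 0.4615/0.5385
= 0.8571

0.8571


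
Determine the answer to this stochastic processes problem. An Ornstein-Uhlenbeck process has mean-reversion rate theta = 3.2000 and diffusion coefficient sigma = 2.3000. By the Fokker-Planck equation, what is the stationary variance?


Stationary variance = sigma^2 / (2*theta)
= 2.3000^2 / (2*3.2000)
= 5.2900 / 6.4000
= 0.8266

0.8266


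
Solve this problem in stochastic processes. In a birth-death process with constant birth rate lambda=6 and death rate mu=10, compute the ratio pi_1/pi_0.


For birth-death process, pi_n/pi_0 = (lambda/mu)^n
= (6/10)^1
= 0.6000

0.6000


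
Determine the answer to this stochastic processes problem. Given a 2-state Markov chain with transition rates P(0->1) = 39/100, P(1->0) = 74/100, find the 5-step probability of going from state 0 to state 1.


Computing P^5 by matrix multiplication.
P = [[0.6100, 0.3900], [0.7400, 0.2600]]
After raising P to the power 5:
P^5(0,1) = 0.3451

0.3451


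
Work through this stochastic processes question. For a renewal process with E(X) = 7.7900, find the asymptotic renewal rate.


Long-run renewal rate = 1/E(X)
= 1/7.7900
= 0.1284

0.1284


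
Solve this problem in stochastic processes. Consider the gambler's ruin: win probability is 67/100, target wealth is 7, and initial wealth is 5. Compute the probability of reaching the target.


Gambler's ruin formula:
r = q/p = 0.3300/0.6700 = 0.4925
P(win) = (1 - r^i)/(1 - r^N)
= (1 - 0.4925^5)/(1 - 0.4925^7)
= 0.9779

0.9779


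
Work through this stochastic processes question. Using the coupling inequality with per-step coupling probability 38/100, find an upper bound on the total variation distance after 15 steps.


TV distance bound <= (1-delta)^n
= (1 - 0.3800)^15
= 0.6200^15
= 7.6891e-04

7.6891e-04


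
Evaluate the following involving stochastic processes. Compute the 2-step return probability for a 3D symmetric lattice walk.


P(return in 2 steps) = P(reverse first step) = 1/(2d)
= 1/6
= 0.1667

0.1667


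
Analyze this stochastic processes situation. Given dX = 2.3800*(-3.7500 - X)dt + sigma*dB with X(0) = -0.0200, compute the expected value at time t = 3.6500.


E[X(t)] = mu + (X(0) - mu)*exp(-theta*t)
= -3.7500 + (-0.0200 - -3.7500)*exp(-2.3800*3.6500)
= -3.7500 + 3.7300 * 1.6877e-04
= -3.7494

-3.7494


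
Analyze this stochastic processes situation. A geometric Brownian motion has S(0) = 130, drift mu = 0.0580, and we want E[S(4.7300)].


E[S(t)] = S(0) * exp(mu * t)
= 130 * exp(0.0580 * 4.7300)
= 130 * 1.3157
= 171.0361

171.0361


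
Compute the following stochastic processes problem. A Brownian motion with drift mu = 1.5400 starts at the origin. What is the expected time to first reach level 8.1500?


Expected first passage time = a/mu
= 8.1500/1.5400
= 5.2922

5.2922


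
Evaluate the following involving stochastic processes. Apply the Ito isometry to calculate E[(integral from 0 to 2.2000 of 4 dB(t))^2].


By Ito isometry: E[(int f dB)^2] = int f^2 dt
= 4^2 * 2.2000
= 16 * 2.2000 = 35.2000

35.2000


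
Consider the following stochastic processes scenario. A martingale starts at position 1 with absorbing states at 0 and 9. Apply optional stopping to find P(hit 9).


By optional stopping theorem: E(M at tau) = M(0) = 1
P(hit 9)*9 + P(hit 0)*0 = 1
P(hit 9) = (1 - 0)/(9 - 0) = 1/9 = 0.1111

0.1111


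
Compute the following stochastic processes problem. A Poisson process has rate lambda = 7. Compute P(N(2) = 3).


P(N(t)=k) = (lambda*t)^k * exp(-lambda*t) / k!
lambda*t = 14
= 14^3 * exp(-14) / 3!
= 2744 * 8.3153e-07 / 6
= 3.8029e-04

3.8029e-04


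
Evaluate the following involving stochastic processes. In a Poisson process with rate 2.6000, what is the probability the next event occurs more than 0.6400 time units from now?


P(X > t) = exp(-lambda * t)
= exp(-2.6000 * 0.6400)
= exp(-1.6640) = 0.1894

0.1894


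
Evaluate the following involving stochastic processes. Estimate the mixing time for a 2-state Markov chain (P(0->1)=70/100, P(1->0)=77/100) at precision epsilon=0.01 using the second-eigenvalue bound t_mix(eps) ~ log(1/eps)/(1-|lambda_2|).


lambda_2 = |1 - p01 - p10| = |1 - 0.7000 - 0.7700| = 0.4700
t_mix ~ log(1/eps)/(1 - |lambda_2|)
= log(100)/(1 - 0.4700) = 4.6052/0.5300
= 8.6890

8.6890


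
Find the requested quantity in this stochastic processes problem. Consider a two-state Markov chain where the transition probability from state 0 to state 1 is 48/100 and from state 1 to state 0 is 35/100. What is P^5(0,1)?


Computing P^5 by matrix multiplication.
P = [[0.5200, 0.4800], [0.3500, 0.6500]]
After raising P to the power 5:
P^5(0,1) = 0.5782

0.5782


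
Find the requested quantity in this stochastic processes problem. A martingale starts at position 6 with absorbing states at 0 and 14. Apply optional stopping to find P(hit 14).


By optional stopping theorem: E(M at tau) = M(0) = 6
P(hit 14)*14 + P(hit 0)*0 = 6
P(hit 14) = (6 - 0)/(14 - 0) = 3/7 = 0.4286

0.4286


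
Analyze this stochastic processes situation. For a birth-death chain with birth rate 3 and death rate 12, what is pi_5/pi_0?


For birth-death process, pi_n/pi_0 = (lambda/mu)^n
= (3/12)^5
= 9.7656e-04

9.7656e-04


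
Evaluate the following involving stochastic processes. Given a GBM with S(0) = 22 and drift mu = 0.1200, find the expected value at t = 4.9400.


E[S(t)] = S(0) * exp(mu * t)
= 22 * exp(0.1200 * 4.9400)
= 22 * 1.8090
= 39.7990

39.7990


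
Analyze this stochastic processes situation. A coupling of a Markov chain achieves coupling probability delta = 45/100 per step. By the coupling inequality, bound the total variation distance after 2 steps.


TV distance bound <= (1-delta)^n
= (1 - 0.4500)^2
= 0.5500^2
= 0.3025

0.3025


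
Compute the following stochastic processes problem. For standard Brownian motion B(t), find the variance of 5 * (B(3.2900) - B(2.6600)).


Var(alpha*(B(t)-B(s))) = alpha^2 * (t-s)
= 5^2 * (3.2900 - 2.6600)
= 25 * 0.6300
= 15.7500

15.7500


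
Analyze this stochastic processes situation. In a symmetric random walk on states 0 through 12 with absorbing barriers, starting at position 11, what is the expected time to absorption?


For symmetric RW on 0,...,N with absorbing barriers, E(i) = i*(N-i)
E(11) = 11 * 1 = 11

11


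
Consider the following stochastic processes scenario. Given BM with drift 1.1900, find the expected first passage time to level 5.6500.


Expected first passage time = a/mu
= 5.6500/1.1900
= 4.7479

4.7479


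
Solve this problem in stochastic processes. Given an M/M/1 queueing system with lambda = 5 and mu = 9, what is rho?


rho = lambda/mu
= 5/9
= 0.5556

0.5556


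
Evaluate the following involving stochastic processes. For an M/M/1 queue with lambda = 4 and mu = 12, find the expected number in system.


rho = 4/12 = 0.3333
L = rho/(1-rho)
= 0.3333/0.6667
= 0.5000

0.5000


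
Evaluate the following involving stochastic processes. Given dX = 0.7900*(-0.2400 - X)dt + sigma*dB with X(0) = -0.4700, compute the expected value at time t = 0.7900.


E[X(t)] = mu + (X(0) - mu)*exp(-theta*t)
= -0.2400 + (-0.4700 - -0.2400)*exp(-0.7900*0.7900)
= -0.2400 + -0.2300 * 0.5357
= -0.3632

-0.3632


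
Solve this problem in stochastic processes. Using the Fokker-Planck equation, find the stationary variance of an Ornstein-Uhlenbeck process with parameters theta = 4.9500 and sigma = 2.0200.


Stationary variance = sigma^2 / (2*theta)
= 2.0200^2 / (2*4.9500)
= 4.0804 / 9.9000
= 0.4122

0.4122


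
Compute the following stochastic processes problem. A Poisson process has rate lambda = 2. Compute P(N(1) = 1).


P(N(t)=k) = (lambda*t)^k * exp(-lambda*t) / k!
lambda*t = 2
= 2^1 * exp(-2) / 1!
= 2 * 0.1353 / 1
= 0.2707

0.2707


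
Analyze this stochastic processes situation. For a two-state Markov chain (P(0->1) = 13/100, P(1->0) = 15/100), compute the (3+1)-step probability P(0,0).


P^4 = P^3 * P^1
Computing via matrix multiplication of the transition matrix.
Entry (0,0) of P^4 = 0.6605

0.6605


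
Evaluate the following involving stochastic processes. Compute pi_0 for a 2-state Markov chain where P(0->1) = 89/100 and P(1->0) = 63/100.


Stationary distribution: pi_0 = p10/(p01+p10), pi_1 = p01/(p01+p10)
p01 = 0.8900, p10 = 0.6300
pi_0 = 0.4145

0.4145


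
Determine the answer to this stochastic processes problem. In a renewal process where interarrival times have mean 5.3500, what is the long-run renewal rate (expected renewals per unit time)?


Long-run renewal rate = 1/E(X)
= 1/5.3500
= 0.1869

0.1869


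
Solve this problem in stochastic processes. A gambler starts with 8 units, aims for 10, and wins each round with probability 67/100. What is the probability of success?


Gambler's ruin formula:
r = q/p = 0.3300/0.6700 = 0.4925
P(win) = (1 - r^i)/(1 - r^N)
= (1 - 0.4925^8)/(1 - 0.4925^10)
= 0.9974

0.9974


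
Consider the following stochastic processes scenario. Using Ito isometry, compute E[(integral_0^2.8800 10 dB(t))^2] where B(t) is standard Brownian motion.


By Ito isometry: E[(int f dB)^2] = int f^2 dt
= 10^2 * 2.8800
= 100 * 2.8800 = 288.0000

288.0000


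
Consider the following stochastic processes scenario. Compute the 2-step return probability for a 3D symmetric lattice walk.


P(return in 2 steps) = P(reverse first step) = 1/(2d)
= 1/6
= 0.1667

0.1667


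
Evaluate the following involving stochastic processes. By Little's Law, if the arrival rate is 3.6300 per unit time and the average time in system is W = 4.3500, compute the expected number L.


Little's Law: L = lambda * W
= 3.6300 * 4.3500
= 15.7905

15.7905


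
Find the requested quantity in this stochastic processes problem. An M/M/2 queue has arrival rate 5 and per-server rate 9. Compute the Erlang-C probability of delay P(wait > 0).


a = lambda/mu = 0.5556
rho = a/c = 0.2778
Erlang-C formula applied:
C(c,a) = 0.1208

0.1208


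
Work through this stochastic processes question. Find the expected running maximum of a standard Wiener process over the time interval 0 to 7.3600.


E(max B(s)) = sqrt(2t/pi)
= sqrt(2*7.3600/pi)
= sqrt(4.6855)
= 2.1646

2.1646


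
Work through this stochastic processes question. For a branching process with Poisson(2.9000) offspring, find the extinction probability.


Since mu = 2.9000 > 1, extinction prob q < 1.
Solve s = exp(mu*(s-1)) iteratively.
q = 0.0668

0.0668


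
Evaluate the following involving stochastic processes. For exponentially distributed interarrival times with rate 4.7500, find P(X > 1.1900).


P(X > t) = exp(-lambda * t)
= exp(-4.7500 * 1.1900)
= exp(-5.6525) = 0.0035

0.0035


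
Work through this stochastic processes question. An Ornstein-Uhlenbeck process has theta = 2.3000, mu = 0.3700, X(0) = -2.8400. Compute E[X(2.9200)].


E[X(t)] = mu + (X(0) - mu)*exp(-theta*t)
= 0.3700 + (-2.8400 - 0.3700)*exp(-2.3000*2.9200)
= 0.3700 + -3.2100 * 0.0012
= 0.3661

0.3661


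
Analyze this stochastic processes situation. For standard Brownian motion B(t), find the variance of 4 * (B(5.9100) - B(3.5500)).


Var(alpha*(B(t)-B(s))) = alpha^2 * (t-s)
= 4^2 * (5.9100 - 3.5500)
= 16 * 2.3600
= 37.7600

37.7600


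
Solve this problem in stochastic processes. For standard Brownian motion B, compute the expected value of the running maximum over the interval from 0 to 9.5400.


E(max B(s)) = sqrt(2t/pi)
= sqrt(2*9.5400/pi)
= sqrt(6.0734)
= 2.4644

2.4644


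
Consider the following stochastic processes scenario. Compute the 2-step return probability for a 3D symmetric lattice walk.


P(return in 2 steps) = P(reverse first step) = 1/(2d)
= 1/6
= 0.1667

0.1667


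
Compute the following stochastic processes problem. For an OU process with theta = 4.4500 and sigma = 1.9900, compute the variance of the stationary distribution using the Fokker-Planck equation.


Stationary variance = sigma^2 / (2*theta)
= 1.9900^2 / (2*4.4500)
= 3.9601 / 8.9000
= 0.4450

0.4450


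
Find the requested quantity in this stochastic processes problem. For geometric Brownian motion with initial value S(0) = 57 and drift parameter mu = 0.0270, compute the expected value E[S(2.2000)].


E[S(t)] = S(0) * exp(mu * t)
= 57 * exp(0.0270 * 2.2000)
= 57 * 1.0612
= 60.4884

60.4884


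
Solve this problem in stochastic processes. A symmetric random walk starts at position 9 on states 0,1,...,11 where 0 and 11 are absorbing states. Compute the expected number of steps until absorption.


For symmetric RW on 0,...,N with absorbing barriers, E(i) = i*(N-i)
E(9) = 9 * 2 = 18

18


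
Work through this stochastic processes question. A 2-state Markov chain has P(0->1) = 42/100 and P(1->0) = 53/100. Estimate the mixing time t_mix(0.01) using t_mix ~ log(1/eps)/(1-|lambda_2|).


lambda_2 = |1 - p01 - p10| = |1 - 0.4200 - 0.5300| = 0.0500
t_mix ~ log(1/eps)/(1 - |lambda_2|)
= log(100)/(1 - 0.0500) = 4.6052/0.9500
= 4.8475

4.8475


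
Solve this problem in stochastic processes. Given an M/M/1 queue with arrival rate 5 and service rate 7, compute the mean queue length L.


rho = 5/7 = 0.7143
L = rho/(1-rho)
= 0.7143/0.2857
= 2.5000

2.5000


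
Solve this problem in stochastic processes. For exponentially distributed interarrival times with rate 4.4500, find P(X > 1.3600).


P(X > t) = exp(-lambda * t)
= exp(-4.4500 * 1.3600)
= exp(-6.0520) = 0.0024

0.0024


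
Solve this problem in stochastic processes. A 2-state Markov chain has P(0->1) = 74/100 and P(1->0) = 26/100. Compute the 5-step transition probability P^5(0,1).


Computing P^5 by matrix multiplication.
P = [[0.2600, 0.7400], [0.2600, 0.7400]]
After raising P to the power 5:
P^5(0,1) = 0.7400

0.7400


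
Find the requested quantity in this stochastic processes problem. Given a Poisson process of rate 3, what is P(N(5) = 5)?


P(N(t)=k) = (lambda*t)^k * exp(-lambda*t) / k!
lambda*t = 15
= 15^5 * exp(-15) / 5!
= 759375 * 3.0590e-07 / 120
= 0.0019

0.0019


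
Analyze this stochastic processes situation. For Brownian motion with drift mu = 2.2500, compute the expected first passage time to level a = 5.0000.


Expected first passage time = a/mu
= 5.0000/2.2500
= 2.2222

2.2222


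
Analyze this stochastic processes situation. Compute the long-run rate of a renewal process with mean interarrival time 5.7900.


Long-run renewal rate = 1/E(X)
= 1/5.7900
= 0.1727

0.1727


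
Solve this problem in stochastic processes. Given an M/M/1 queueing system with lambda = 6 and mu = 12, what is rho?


rho = lambda/mu
= 6/12
= 0.5000

0.5000


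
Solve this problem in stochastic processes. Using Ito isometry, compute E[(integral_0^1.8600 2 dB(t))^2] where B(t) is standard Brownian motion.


By Ito isometry: E[(int f dB)^2] = int f^2 dt
= 2^2 * 1.8600
= 4 * 1.8600 = 7.4400

7.4400
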